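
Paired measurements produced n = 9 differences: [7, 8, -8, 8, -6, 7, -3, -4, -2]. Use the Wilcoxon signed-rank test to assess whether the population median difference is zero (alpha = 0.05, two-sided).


Step 1: Drop any zero differences (none here) and take |d_i|.
|d| = [7, 8, 8, 8, 6, 7, 3, 4, 2]
Step 2: Midrank |d_i| (ties get averaged ranks).
ranks: |7|->5.5, |8|->8, |8|->8, |8|->8, |6|->4, |7|->5.5, |3|->2, |4|->3, |2|->1
Step 3: Attach original signs; sum ranks with positive sign and with negative sign.
W+ = 5.5 + 8 + 8 + 5.5 = 27
W- = 8 + 4 + 2 + 3 + 1 = 18
(Check: W+ + W- = 45 should equal n(n+1)/2 = 45.)
Step 4: Test statistic W = min(W+, W-) = 18.
Step 5: Ties in |d|, so use the tie-corrected normal approximation.
        E[W] = n(n+1)/4 = 9*10/4 = 22.5.
        Tie groups: |d|=7 (t=2), |d|=8 (t=3); sum(t^3 - t) = 30.
        Var[W] = n(n+1)(2n+1)/24 - sum(t^3-t)/48 = 1710/24 - 30/48 = 70.625.
        z = (W - E[W]) / sqrt(Var[W]) = (18 - 22.5) / 8.4039 = -0.5355.
        Two-sided p = 2*Phi(z) = 0.592326.
Step 6: alpha = 0.05. fail to reject H0.

W+ = 27, W- = 18, W = min = 18, p = 0.592326, fail to reject H0.


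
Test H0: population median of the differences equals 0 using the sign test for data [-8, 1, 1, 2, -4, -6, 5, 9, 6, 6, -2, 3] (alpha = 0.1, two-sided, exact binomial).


Step 1: Discard zero differences. Original n = 12; n_eff = number of nonzero differences = 12.
Nonzero differences (with sign): -8, +1, +1, +2, -4, -6, +5, +9, +6, +6, -2, +3
Step 2: Count signs: positive = 8, negative = 4.
Step 3: Under H0: P(positive) = 0.5, so the number of positives S ~ Bin(12, 0.5).
Step 4: Two-sided exact p-value = sum of Bin(12,0.5) probabilities at or below the observed probability = 0.387695.
Step 5: alpha = 0.1. fail to reject H0.

n_eff = 12, pos = 8, neg = 4, p = 0.387695, fail to reject H0.


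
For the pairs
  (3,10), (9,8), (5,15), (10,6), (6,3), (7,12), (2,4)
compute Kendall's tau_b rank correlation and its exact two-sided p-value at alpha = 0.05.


Step 1: Enumerate the 21 unordered pairs (i,j) with i<j and classify each by sign(x_j-x_i) * sign(y_j-y_i).
  (1,2):dx=+6,dy=-2->D; (1,3):dx=+2,dy=+5->C; (1,4):dx=+7,dy=-4->D; (1,5):dx=+3,dy=-7->D
  (1,6):dx=+4,dy=+2->C; (1,7):dx=-1,dy=-6->C; (2,3):dx=-4,dy=+7->D; (2,4):dx=+1,dy=-2->D
  (2,5):dx=-3,dy=-5->C; (2,6):dx=-2,dy=+4->D; (2,7):dx=-7,dy=-4->C; (3,4):dx=+5,dy=-9->D
  (3,5):dx=+1,dy=-12->D; (3,6):dx=+2,dy=-3->D; (3,7):dx=-3,dy=-11->C; (4,5):dx=-4,dy=-3->C
  (4,6):dx=-3,dy=+6->D; (4,7):dx=-8,dy=-2->C; (5,6):dx=+1,dy=+9->C; (5,7):dx=-4,dy=+1->D
  (6,7):dx=-5,dy=-8->C
Step 2: C = 10, D = 11, total pairs = 21.
Step 3: tau = (C - D)/(n(n-1)/2) = (10 - 11)/21 = -0.047619.
Step 4: Exact two-sided p-value (enumerate n! = 5040 permutations of y under H0): p = 1.000000.
Step 5: alpha = 0.05. fail to reject H0.

tau_b = -0.0476 (C=10, D=11), p = 1.000000, fail to reject H0.


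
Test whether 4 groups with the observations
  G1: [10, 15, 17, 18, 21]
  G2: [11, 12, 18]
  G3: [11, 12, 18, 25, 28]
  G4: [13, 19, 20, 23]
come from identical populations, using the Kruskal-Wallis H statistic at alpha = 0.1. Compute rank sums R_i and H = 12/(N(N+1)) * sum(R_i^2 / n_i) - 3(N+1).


Step 1: Combine all N = 17 observations and assign midranks.
sorted (value, group, rank): (10,G1,1), (11,G2,2.5), (11,G3,2.5), (12,G2,4.5), (12,G3,4.5), (13,G4,6), (15,G1,7), (17,G1,8), (18,G1,10), (18,G2,10), (18,G3,10), (19,G4,12), (20,G4,13), (21,G1,14), (23,G4,15), (25,G3,16), (28,G3,17)
Step 2: Sum ranks within each group.
R_1 = 40 (n_1 = 5)
R_2 = 17 (n_2 = 3)
R_3 = 50 (n_3 = 5)
R_4 = 46 (n_4 = 4)
Step 3: H = 12/(N(N+1)) * sum(R_i^2/n_i) - 3(N+1)
     = 12/(17*18) * (40^2/5 + 17^2/3 + 50^2/5 + 46^2/4) - 3*18
     = 0.039216 * 1445.33 - 54
     = 2.679739.
Step 4: Ties present; correction factor C = 1 - 36/(17^3 - 17) = 0.992647. Corrected H = 2.679739 / 0.992647 = 2.699588.
Step 5: Under H0, H ~ chi^2(3); p-value = 0.440297.
Step 6: alpha = 0.1. fail to reject H0.

H = 2.6996, df = 3, p = 0.440297, fail to reject H0.


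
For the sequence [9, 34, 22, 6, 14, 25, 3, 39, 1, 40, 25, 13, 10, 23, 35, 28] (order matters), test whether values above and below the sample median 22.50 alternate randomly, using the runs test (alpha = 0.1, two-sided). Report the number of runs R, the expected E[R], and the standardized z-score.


Step 1: Compute median = 22.50; label A = above, B = below.
Labels in order: BABBBABABAABBAAA  (n_A = 8, n_B = 8)
Step 2: Count runs R = 10.
Step 3: Under H0 (random ordering), E[R] = 2*n_A*n_B/(n_A+n_B) + 1 = 2*8*8/16 + 1 = 9.0000.
        Var[R] = 2*n_A*n_B*(2*n_A*n_B - n_A - n_B) / ((n_A+n_B)^2 * (n_A+n_B-1)) = 14336/3840 = 3.7333.
        SD[R] = 1.9322.
Step 4: Continuity-corrected z = (R - 0.5 - E[R]) / SD[R] = (10 - 0.5 - 9.0000) / 1.9322 = 0.2588.
Step 5: Two-sided p-value via normal approximation = 2*(1 - Phi(|z|)) = 0.795809.
Step 6: alpha = 0.1. fail to reject H0.

R = 10, z = 0.2588, p = 0.795809, fail to reject H0.


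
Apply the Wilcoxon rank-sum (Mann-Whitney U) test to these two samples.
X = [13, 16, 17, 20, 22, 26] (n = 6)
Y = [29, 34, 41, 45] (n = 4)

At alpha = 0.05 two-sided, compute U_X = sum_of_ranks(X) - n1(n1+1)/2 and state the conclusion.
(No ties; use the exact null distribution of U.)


Step 1: Combine and sort all 10 observations; assign midranks.
sorted (value, group): (13,X), (16,X), (17,X), (20,X), (22,X), (26,X), (29,Y), (34,Y), (41,Y), (45,Y)
ranks: 13->1, 16->2, 17->3, 20->4, 22->5, 26->6, 29->7, 34->8, 41->9, 45->10
Step 2: Rank sum for X: R1 = 1 + 2 + 3 + 4 + 5 + 6 = 21.
Step 3: U_X = R1 - n1(n1+1)/2 = 21 - 6*7/2 = 21 - 21 = 0.
       U_Y = n1*n2 - U_X = 24 - 0 = 24.
Step 4: No ties, so the exact null distribution of U (based on enumerating the C(10,6) = 210 equally likely rank assignments) gives the two-sided p-value.
Step 5: p-value = 0.009524; compare to alpha = 0.05. reject H0.

U_X = 0, p = 0.009524, reject H0 at alpha = 0.05.


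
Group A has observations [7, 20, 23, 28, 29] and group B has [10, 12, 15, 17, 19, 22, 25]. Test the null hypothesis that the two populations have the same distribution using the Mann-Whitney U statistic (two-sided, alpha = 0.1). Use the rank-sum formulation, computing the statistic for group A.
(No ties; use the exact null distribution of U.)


Step 1: Combine and sort all 12 observations; assign midranks.
sorted (value, group): (7,X), (10,Y), (12,Y), (15,Y), (17,Y), (19,Y), (20,X), (22,Y), (23,X), (25,Y), (28,X), (29,X)
ranks: 7->1, 10->2, 12->3, 15->4, 17->5, 19->6, 20->7, 22->8, 23->9, 25->10, 28->11, 29->12
Step 2: Rank sum for X: R1 = 1 + 7 + 9 + 11 + 12 = 40.
Step 3: U_X = R1 - n1(n1+1)/2 = 40 - 5*6/2 = 40 - 15 = 25.
       U_Y = n1*n2 - U_X = 35 - 25 = 10.
Step 4: No ties, so the exact null distribution of U (based on enumerating the C(12,5) = 792 equally likely rank assignments) gives the two-sided p-value.
Step 5: p-value = 0.267677; compare to alpha = 0.1. fail to reject H0.

U_X = 25, p = 0.267677, fail to reject H0 at alpha = 0.1.


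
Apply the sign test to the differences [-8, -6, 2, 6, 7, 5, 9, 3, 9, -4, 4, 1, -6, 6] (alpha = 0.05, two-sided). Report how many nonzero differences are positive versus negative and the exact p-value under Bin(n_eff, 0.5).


Step 1: Discard zero differences. Original n = 14; n_eff = number of nonzero differences = 14.
Nonzero differences (with sign): -8, -6, +2, +6, +7, +5, +9, +3, +9, -4, +4, +1, -6, +6
Step 2: Count signs: positive = 10, negative = 4.
Step 3: Under H0: P(positive) = 0.5, so the number of positives S ~ Bin(14, 0.5).
Step 4: Two-sided exact p-value = sum of Bin(14,0.5) probabilities at or below the observed probability = 0.179565.
Step 5: alpha = 0.05. fail to reject H0.

n_eff = 14, pos = 10, neg = 4, p = 0.179565, fail to reject H0.


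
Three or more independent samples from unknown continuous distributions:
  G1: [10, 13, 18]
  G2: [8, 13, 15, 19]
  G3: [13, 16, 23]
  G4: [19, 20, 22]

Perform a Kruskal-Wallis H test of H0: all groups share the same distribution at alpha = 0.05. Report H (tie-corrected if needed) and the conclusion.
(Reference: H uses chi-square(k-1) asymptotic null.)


Step 1: Combine all N = 13 observations and assign midranks.
sorted (value, group, rank): (8,G2,1), (10,G1,2), (13,G1,4), (13,G2,4), (13,G3,4), (15,G2,6), (16,G3,7), (18,G1,8), (19,G2,9.5), (19,G4,9.5), (20,G4,11), (22,G4,12), (23,G3,13)
Step 2: Sum ranks within each group.
R_1 = 14 (n_1 = 3)
R_2 = 20.5 (n_2 = 4)
R_3 = 24 (n_3 = 3)
R_4 = 32.5 (n_4 = 3)
Step 3: H = 12/(N(N+1)) * sum(R_i^2/n_i) - 3(N+1)
     = 12/(13*14) * (14^2/3 + 20.5^2/4 + 24^2/3 + 32.5^2/3) - 3*14
     = 0.065934 * 714.479 - 42
     = 5.108516.
Step 4: Ties present; correction factor C = 1 - 30/(13^3 - 13) = 0.986264. Corrected H = 5.108516 / 0.986264 = 5.179666.
Step 5: Under H0, H ~ chi^2(3); p-value = 0.159104.
Step 6: alpha = 0.05. fail to reject H0.

H = 5.1797, df = 3, p = 0.159104, fail to reject H0.


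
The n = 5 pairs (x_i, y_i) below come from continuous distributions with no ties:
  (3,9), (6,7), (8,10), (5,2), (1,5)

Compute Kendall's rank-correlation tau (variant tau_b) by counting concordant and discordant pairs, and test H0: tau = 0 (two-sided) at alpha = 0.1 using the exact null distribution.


Step 1: Enumerate the 10 unordered pairs (i,j) with i<j and classify each by sign(x_j-x_i) * sign(y_j-y_i).
  (1,2):dx=+3,dy=-2->D; (1,3):dx=+5,dy=+1->C; (1,4):dx=+2,dy=-7->D; (1,5):dx=-2,dy=-4->C
  (2,3):dx=+2,dy=+3->C; (2,4):dx=-1,dy=-5->C; (2,5):dx=-5,dy=-2->C; (3,4):dx=-3,dy=-8->C
  (3,5):dx=-7,dy=-5->C; (4,5):dx=-4,dy=+3->D
Step 2: C = 7, D = 3, total pairs = 10.
Step 3: tau = (C - D)/(n(n-1)/2) = (7 - 3)/10 = 0.400000.
Step 4: Exact two-sided p-value (enumerate n! = 120 permutations of y under H0): p = 0.483333.
Step 5: alpha = 0.1. fail to reject H0.

tau_b = 0.4000 (C=7, D=3), p = 0.483333, fail to reject H0.


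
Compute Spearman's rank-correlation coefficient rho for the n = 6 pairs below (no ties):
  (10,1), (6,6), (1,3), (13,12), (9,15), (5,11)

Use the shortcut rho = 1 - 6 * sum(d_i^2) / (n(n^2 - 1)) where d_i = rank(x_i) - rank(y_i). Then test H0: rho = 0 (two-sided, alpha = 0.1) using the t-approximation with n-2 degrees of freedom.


Step 1: Rank x and y separately (midranks; no ties here).
rank(x): 10->5, 6->3, 1->1, 13->6, 9->4, 5->2
rank(y): 1->1, 6->3, 3->2, 12->5, 15->6, 11->4
Step 2: d_i = R_x(i) - R_y(i); compute d_i^2.
  (5-1)^2=16, (3-3)^2=0, (1-2)^2=1, (6-5)^2=1, (4-6)^2=4, (2-4)^2=4
sum(d^2) = 26.
Step 3: rho = 1 - 6*26 / (6*(6^2 - 1)) = 1 - 156/210 = 0.257143.
Step 4: Under H0, t = rho * sqrt((n-2)/(1-rho^2)) = 0.5322 ~ t(4).
Step 5: Two-sided p-value from the t-distribution with 4 df = 0.622787.
Step 6: alpha = 0.1. fail to reject H0.

rho = 0.2571, p = 0.622787, fail to reject H0 at alpha = 0.1.


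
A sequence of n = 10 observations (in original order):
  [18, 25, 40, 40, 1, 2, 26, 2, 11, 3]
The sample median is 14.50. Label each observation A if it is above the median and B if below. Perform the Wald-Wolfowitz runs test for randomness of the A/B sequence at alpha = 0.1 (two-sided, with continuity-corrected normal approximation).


Step 1: Compute median = 14.50; label A = above, B = below.
Labels in order: AAAABBABBB  (n_A = 5, n_B = 5)
Step 2: Count runs R = 4.
Step 3: Under H0 (random ordering), E[R] = 2*n_A*n_B/(n_A+n_B) + 1 = 2*5*5/10 + 1 = 6.0000.
        Var[R] = 2*n_A*n_B*(2*n_A*n_B - n_A - n_B) / ((n_A+n_B)^2 * (n_A+n_B-1)) = 2000/900 = 2.2222.
        SD[R] = 1.4907.
Step 4: Continuity-corrected z = (R + 0.5 - E[R]) / SD[R] = (4 + 0.5 - 6.0000) / 1.4907 = -1.0062.
Step 5: Two-sided p-value via normal approximation = 2*(1 - Phi(|z|)) = 0.314305.
Step 6: alpha = 0.1. fail to reject H0.

R = 4, z = -1.0062, p = 0.314305, fail to reject H0.


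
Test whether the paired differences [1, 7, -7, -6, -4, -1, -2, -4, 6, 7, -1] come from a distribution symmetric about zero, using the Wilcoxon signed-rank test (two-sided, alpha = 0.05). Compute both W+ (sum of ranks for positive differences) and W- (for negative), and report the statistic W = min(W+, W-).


Step 1: Drop any zero differences (none here) and take |d_i|.
|d| = [1, 7, 7, 6, 4, 1, 2, 4, 6, 7, 1]
Step 2: Midrank |d_i| (ties get averaged ranks).
ranks: |1|->2, |7|->10, |7|->10, |6|->7.5, |4|->5.5, |1|->2, |2|->4, |4|->5.5, |6|->7.5, |7|->10, |1|->2
Step 3: Attach original signs; sum ranks with positive sign and with negative sign.
W+ = 2 + 10 + 7.5 + 10 = 29.5
W- = 10 + 7.5 + 5.5 + 2 + 4 + 5.5 + 2 = 36.5
(Check: W+ + W- = 66 should equal n(n+1)/2 = 66.)
Step 4: Test statistic W = min(W+, W-) = 29.5.
Step 5: Ties in |d|, so use the tie-corrected normal approximation.
        E[W] = n(n+1)/4 = 11*12/4 = 33.
        Tie groups: |d|=1 (t=3), |d|=4 (t=2), |d|=6 (t=2), |d|=7 (t=3); sum(t^3 - t) = 60.
        Var[W] = n(n+1)(2n+1)/24 - sum(t^3-t)/48 = 3036/24 - 60/48 = 125.25.
        z = (W - E[W]) / sqrt(Var[W]) = (29.5 - 33) / 11.1915 = -0.3127.
        Two-sided p = 2*Phi(z) = 0.754481.
Step 6: alpha = 0.05. fail to reject H0.

W+ = 29.5, W- = 36.5, W = min = 29.5, p = 0.754481, fail to reject H0.


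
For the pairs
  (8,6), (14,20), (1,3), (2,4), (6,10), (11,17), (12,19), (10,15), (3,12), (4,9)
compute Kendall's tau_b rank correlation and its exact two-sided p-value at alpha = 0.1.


Step 1: Enumerate the 45 unordered pairs (i,j) with i<j and classify each by sign(x_j-x_i) * sign(y_j-y_i).
  (1,2):dx=+6,dy=+14->C; (1,3):dx=-7,dy=-3->C; (1,4):dx=-6,dy=-2->C; (1,5):dx=-2,dy=+4->D
  (1,6):dx=+3,dy=+11->C; (1,7):dx=+4,dy=+13->C; (1,8):dx=+2,dy=+9->C; (1,9):dx=-5,dy=+6->D
  (1,10):dx=-4,dy=+3->D; (2,3):dx=-13,dy=-17->C; (2,4):dx=-12,dy=-16->C; (2,5):dx=-8,dy=-10->C
  (2,6):dx=-3,dy=-3->C; (2,7):dx=-2,dy=-1->C; (2,8):dx=-4,dy=-5->C; (2,9):dx=-11,dy=-8->C
  (2,10):dx=-10,dy=-11->C; (3,4):dx=+1,dy=+1->C; (3,5):dx=+5,dy=+7->C; (3,6):dx=+10,dy=+14->C
  (3,7):dx=+11,dy=+16->C; (3,8):dx=+9,dy=+12->C; (3,9):dx=+2,dy=+9->C; (3,10):dx=+3,dy=+6->C
  (4,5):dx=+4,dy=+6->C; (4,6):dx=+9,dy=+13->C; (4,7):dx=+10,dy=+15->C; (4,8):dx=+8,dy=+11->C
  (4,9):dx=+1,dy=+8->C; (4,10):dx=+2,dy=+5->C; (5,6):dx=+5,dy=+7->C; (5,7):dx=+6,dy=+9->C
  (5,8):dx=+4,dy=+5->C; (5,9):dx=-3,dy=+2->D; (5,10):dx=-2,dy=-1->C; (6,7):dx=+1,dy=+2->C
  (6,8):dx=-1,dy=-2->C; (6,9):dx=-8,dy=-5->C; (6,10):dx=-7,dy=-8->C; (7,8):dx=-2,dy=-4->C
  (7,9):dx=-9,dy=-7->C; (7,10):dx=-8,dy=-10->C; (8,9):dx=-7,dy=-3->C; (8,10):dx=-6,dy=-6->C
  (9,10):dx=+1,dy=-3->D
Step 2: C = 40, D = 5, total pairs = 45.
Step 3: tau = (C - D)/(n(n-1)/2) = (40 - 5)/45 = 0.777778.
Step 4: Exact two-sided p-value (enumerate n! = 3628800 permutations of y under H0): p = 0.000946.
Step 5: alpha = 0.1. reject H0.

tau_b = 0.7778 (C=40, D=5), p = 0.000946, reject H0.


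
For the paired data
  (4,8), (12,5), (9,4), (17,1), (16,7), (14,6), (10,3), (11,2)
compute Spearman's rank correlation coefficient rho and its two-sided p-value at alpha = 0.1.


Step 1: Rank x and y separately (midranks; no ties here).
rank(x): 4->1, 12->5, 9->2, 17->8, 16->7, 14->6, 10->3, 11->4
rank(y): 8->8, 5->5, 4->4, 1->1, 7->7, 6->6, 3->3, 2->2
Step 2: d_i = R_x(i) - R_y(i); compute d_i^2.
  (1-8)^2=49, (5-5)^2=0, (2-4)^2=4, (8-1)^2=49, (7-7)^2=0, (6-6)^2=0, (3-3)^2=0, (4-2)^2=4
sum(d^2) = 106.
Step 3: rho = 1 - 6*106 / (8*(8^2 - 1)) = 1 - 636/504 = -0.261905.
Step 4: Under H0, t = rho * sqrt((n-2)/(1-rho^2)) = -0.6647 ~ t(6).
Step 5: Two-sided p-value from the t-distribution with 6 df = 0.530923.
Step 6: alpha = 0.1. fail to reject H0.

rho = -0.2619, p = 0.530923, fail to reject H0 at alpha = 0.1.


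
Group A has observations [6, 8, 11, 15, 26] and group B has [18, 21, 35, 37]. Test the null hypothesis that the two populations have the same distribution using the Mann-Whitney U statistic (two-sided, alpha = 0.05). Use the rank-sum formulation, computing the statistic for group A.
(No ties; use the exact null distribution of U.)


Step 1: Combine and sort all 9 observations; assign midranks.
sorted (value, group): (6,X), (8,X), (11,X), (15,X), (18,Y), (21,Y), (26,X), (35,Y), (37,Y)
ranks: 6->1, 8->2, 11->3, 15->4, 18->5, 21->6, 26->7, 35->8, 37->9
Step 2: Rank sum for X: R1 = 1 + 2 + 3 + 4 + 7 = 17.
Step 3: U_X = R1 - n1(n1+1)/2 = 17 - 5*6/2 = 17 - 15 = 2.
       U_Y = n1*n2 - U_X = 20 - 2 = 18.
Step 4: No ties, so the exact null distribution of U (based on enumerating the C(9,5) = 126 equally likely rank assignments) gives the two-sided p-value.
Step 5: p-value = 0.063492; compare to alpha = 0.05. fail to reject H0.

U_X = 2, p = 0.063492, fail to reject H0 at alpha = 0.05.


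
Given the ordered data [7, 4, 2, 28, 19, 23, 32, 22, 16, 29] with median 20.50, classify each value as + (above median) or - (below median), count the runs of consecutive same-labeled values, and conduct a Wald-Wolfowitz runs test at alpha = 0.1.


Step 1: Compute median = 20.50; label A = above, B = below.
Labels in order: BBBABAAABA  (n_A = 5, n_B = 5)
Step 2: Count runs R = 6.
Step 3: Under H0 (random ordering), E[R] = 2*n_A*n_B/(n_A+n_B) + 1 = 2*5*5/10 + 1 = 6.0000.
        Var[R] = 2*n_A*n_B*(2*n_A*n_B - n_A - n_B) / ((n_A+n_B)^2 * (n_A+n_B-1)) = 2000/900 = 2.2222.
        SD[R] = 1.4907.
Step 4: R = E[R], so z = 0 with no continuity correction.
Step 5: Two-sided p-value via normal approximation = 2*(1 - Phi(|z|)) = 1.000000.
Step 6: alpha = 0.1. fail to reject H0.

R = 6, z = 0.0000, p = 1.000000, fail to reject H0.


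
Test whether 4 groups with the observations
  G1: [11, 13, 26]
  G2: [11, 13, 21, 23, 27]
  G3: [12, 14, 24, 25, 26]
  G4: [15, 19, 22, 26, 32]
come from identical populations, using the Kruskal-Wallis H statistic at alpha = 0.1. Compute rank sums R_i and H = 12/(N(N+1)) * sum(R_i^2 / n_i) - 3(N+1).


Step 1: Combine all N = 18 observations and assign midranks.
sorted (value, group, rank): (11,G1,1.5), (11,G2,1.5), (12,G3,3), (13,G1,4.5), (13,G2,4.5), (14,G3,6), (15,G4,7), (19,G4,8), (21,G2,9), (22,G4,10), (23,G2,11), (24,G3,12), (25,G3,13), (26,G1,15), (26,G3,15), (26,G4,15), (27,G2,17), (32,G4,18)
Step 2: Sum ranks within each group.
R_1 = 21 (n_1 = 3)
R_2 = 43 (n_2 = 5)
R_3 = 49 (n_3 = 5)
R_4 = 58 (n_4 = 5)
Step 3: H = 12/(N(N+1)) * sum(R_i^2/n_i) - 3(N+1)
     = 12/(18*19) * (21^2/3 + 43^2/5 + 49^2/5 + 58^2/5) - 3*19
     = 0.035088 * 1669.8 - 57
     = 1.589474.
Step 4: Ties present; correction factor C = 1 - 36/(18^3 - 18) = 0.993808. Corrected H = 1.589474 / 0.993808 = 1.599377.
Step 5: Under H0, H ~ chi^2(3); p-value = 0.659531.
Step 6: alpha = 0.1. fail to reject H0.

H = 1.5994, df = 3, p = 0.659531, fail to reject H0.


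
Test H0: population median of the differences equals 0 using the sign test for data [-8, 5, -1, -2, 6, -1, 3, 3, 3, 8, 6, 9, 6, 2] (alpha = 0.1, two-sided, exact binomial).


Step 1: Discard zero differences. Original n = 14; n_eff = number of nonzero differences = 14.
Nonzero differences (with sign): -8, +5, -1, -2, +6, -1, +3, +3, +3, +8, +6, +9, +6, +2
Step 2: Count signs: positive = 10, negative = 4.
Step 3: Under H0: P(positive) = 0.5, so the number of positives S ~ Bin(14, 0.5).
Step 4: Two-sided exact p-value = sum of Bin(14,0.5) probabilities at or below the observed probability = 0.179565.
Step 5: alpha = 0.1. fail to reject H0.

n_eff = 14, pos = 10, neg = 4, p = 0.179565, fail to reject H0.


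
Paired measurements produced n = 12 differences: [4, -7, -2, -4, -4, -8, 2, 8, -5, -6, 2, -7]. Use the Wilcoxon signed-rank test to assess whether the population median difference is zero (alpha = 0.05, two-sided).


Step 1: Drop any zero differences (none here) and take |d_i|.
|d| = [4, 7, 2, 4, 4, 8, 2, 8, 5, 6, 2, 7]
Step 2: Midrank |d_i| (ties get averaged ranks).
ranks: |4|->5, |7|->9.5, |2|->2, |4|->5, |4|->5, |8|->11.5, |2|->2, |8|->11.5, |5|->7, |6|->8, |2|->2, |7|->9.5
Step 3: Attach original signs; sum ranks with positive sign and with negative sign.
W+ = 5 + 2 + 11.5 + 2 = 20.5
W- = 9.5 + 2 + 5 + 5 + 11.5 + 7 + 8 + 9.5 = 57.5
(Check: W+ + W- = 78 should equal n(n+1)/2 = 78.)
Step 4: Test statistic W = min(W+, W-) = 20.5.
Step 5: Ties in |d|, so use the tie-corrected normal approximation.
        E[W] = n(n+1)/4 = 12*13/4 = 39.
        Tie groups: |d|=2 (t=3), |d|=4 (t=3), |d|=7 (t=2), |d|=8 (t=2); sum(t^3 - t) = 60.
        Var[W] = n(n+1)(2n+1)/24 - sum(t^3-t)/48 = 3900/24 - 60/48 = 161.25.
        z = (W - E[W]) / sqrt(Var[W]) = (20.5 - 39) / 12.6984 = -1.4569.
        Two-sided p = 2*Phi(z) = 0.145151.
Step 6: alpha = 0.05. fail to reject H0.

W+ = 20.5, W- = 57.5, W = min = 20.5, p = 0.145151, fail to reject H0.


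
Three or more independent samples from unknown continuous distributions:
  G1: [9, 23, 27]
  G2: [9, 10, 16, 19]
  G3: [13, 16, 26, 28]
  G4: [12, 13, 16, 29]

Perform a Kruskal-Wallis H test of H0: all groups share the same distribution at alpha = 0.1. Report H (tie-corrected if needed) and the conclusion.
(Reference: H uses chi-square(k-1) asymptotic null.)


Step 1: Combine all N = 15 observations and assign midranks.
sorted (value, group, rank): (9,G1,1.5), (9,G2,1.5), (10,G2,3), (12,G4,4), (13,G3,5.5), (13,G4,5.5), (16,G2,8), (16,G3,8), (16,G4,8), (19,G2,10), (23,G1,11), (26,G3,12), (27,G1,13), (28,G3,14), (29,G4,15)
Step 2: Sum ranks within each group.
R_1 = 25.5 (n_1 = 3)
R_2 = 22.5 (n_2 = 4)
R_3 = 39.5 (n_3 = 4)
R_4 = 32.5 (n_4 = 4)
Step 3: H = 12/(N(N+1)) * sum(R_i^2/n_i) - 3(N+1)
     = 12/(15*16) * (25.5^2/3 + 22.5^2/4 + 39.5^2/4 + 32.5^2/4) - 3*16
     = 0.050000 * 997.438 - 48
     = 1.871875.
Step 4: Ties present; correction factor C = 1 - 36/(15^3 - 15) = 0.989286. Corrected H = 1.871875 / 0.989286 = 1.892148.
Step 5: Under H0, H ~ chi^2(3); p-value = 0.595091.
Step 6: alpha = 0.1. fail to reject H0.

H = 1.8921, df = 3, p = 0.595091, fail to reject H0.


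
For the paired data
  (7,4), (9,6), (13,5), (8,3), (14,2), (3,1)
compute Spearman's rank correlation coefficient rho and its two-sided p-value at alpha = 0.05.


Step 1: Rank x and y separately (midranks; no ties here).
rank(x): 7->2, 9->4, 13->5, 8->3, 14->6, 3->1
rank(y): 4->4, 6->6, 5->5, 3->3, 2->2, 1->1
Step 2: d_i = R_x(i) - R_y(i); compute d_i^2.
  (2-4)^2=4, (4-6)^2=4, (5-5)^2=0, (3-3)^2=0, (6-2)^2=16, (1-1)^2=0
sum(d^2) = 24.
Step 3: rho = 1 - 6*24 / (6*(6^2 - 1)) = 1 - 144/210 = 0.314286.
Step 4: Under H0, t = rho * sqrt((n-2)/(1-rho^2)) = 0.6621 ~ t(4).
Step 5: Two-sided p-value from the t-distribution with 4 df = 0.544093.
Step 6: alpha = 0.05. fail to reject H0.

rho = 0.3143, p = 0.544093, fail to reject H0 at alpha = 0.05.


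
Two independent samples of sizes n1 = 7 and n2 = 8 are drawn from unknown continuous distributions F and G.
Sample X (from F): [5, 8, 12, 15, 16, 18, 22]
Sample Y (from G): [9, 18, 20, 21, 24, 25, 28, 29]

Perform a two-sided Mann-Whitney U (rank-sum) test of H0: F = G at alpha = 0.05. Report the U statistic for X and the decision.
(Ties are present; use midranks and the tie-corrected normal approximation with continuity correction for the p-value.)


Step 1: Combine and sort all 15 observations; assign midranks.
sorted (value, group): (5,X), (8,X), (9,Y), (12,X), (15,X), (16,X), (18,X), (18,Y), (20,Y), (21,Y), (22,X), (24,Y), (25,Y), (28,Y), (29,Y)
ranks: 5->1, 8->2, 9->3, 12->4, 15->5, 16->6, 18->7.5, 18->7.5, 20->9, 21->10, 22->11, 24->12, 25->13, 28->14, 29->15
Step 2: Rank sum for X: R1 = 1 + 2 + 4 + 5 + 6 + 7.5 + 11 = 36.5.
Step 3: U_X = R1 - n1(n1+1)/2 = 36.5 - 7*8/2 = 36.5 - 28 = 8.5.
       U_Y = n1*n2 - U_X = 56 - 8.5 = 47.5.
Step 4: Ties are present, so use the tie-corrected normal approximation (with continuity correction) for the p-value.
Step 5: p-value = 0.027751; compare to alpha = 0.05. reject H0.

U_X = 8.5, p = 0.027751, reject H0 at alpha = 0.05.


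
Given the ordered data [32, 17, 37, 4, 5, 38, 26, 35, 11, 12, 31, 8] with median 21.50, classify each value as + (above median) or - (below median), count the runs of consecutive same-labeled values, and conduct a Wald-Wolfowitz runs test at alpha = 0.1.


Step 1: Compute median = 21.50; label A = above, B = below.
Labels in order: ABABBAAABBAB  (n_A = 6, n_B = 6)
Step 2: Count runs R = 8.
Step 3: Under H0 (random ordering), E[R] = 2*n_A*n_B/(n_A+n_B) + 1 = 2*6*6/12 + 1 = 7.0000.
        Var[R] = 2*n_A*n_B*(2*n_A*n_B - n_A - n_B) / ((n_A+n_B)^2 * (n_A+n_B-1)) = 4320/1584 = 2.7273.
        SD[R] = 1.6514.
Step 4: Continuity-corrected z = (R - 0.5 - E[R]) / SD[R] = (8 - 0.5 - 7.0000) / 1.6514 = 0.3028.
Step 5: Two-sided p-value via normal approximation = 2*(1 - Phi(|z|)) = 0.762069.
Step 6: alpha = 0.1. fail to reject H0.

R = 8, z = 0.3028, p = 0.762069, fail to reject H0.


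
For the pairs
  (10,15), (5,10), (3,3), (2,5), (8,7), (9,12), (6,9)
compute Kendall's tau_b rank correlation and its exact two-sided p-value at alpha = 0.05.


Step 1: Enumerate the 21 unordered pairs (i,j) with i<j and classify each by sign(x_j-x_i) * sign(y_j-y_i).
  (1,2):dx=-5,dy=-5->C; (1,3):dx=-7,dy=-12->C; (1,4):dx=-8,dy=-10->C; (1,5):dx=-2,dy=-8->C
  (1,6):dx=-1,dy=-3->C; (1,7):dx=-4,dy=-6->C; (2,3):dx=-2,dy=-7->C; (2,4):dx=-3,dy=-5->C
  (2,5):dx=+3,dy=-3->D; (2,6):dx=+4,dy=+2->C; (2,7):dx=+1,dy=-1->D; (3,4):dx=-1,dy=+2->D
  (3,5):dx=+5,dy=+4->C; (3,6):dx=+6,dy=+9->C; (3,7):dx=+3,dy=+6->C; (4,5):dx=+6,dy=+2->C
  (4,6):dx=+7,dy=+7->C; (4,7):dx=+4,dy=+4->C; (5,6):dx=+1,dy=+5->C; (5,7):dx=-2,dy=+2->D
  (6,7):dx=-3,dy=-3->C
Step 2: C = 17, D = 4, total pairs = 21.
Step 3: tau = (C - D)/(n(n-1)/2) = (17 - 4)/21 = 0.619048.
Step 4: Exact two-sided p-value (enumerate n! = 5040 permutations of y under H0): p = 0.069048.
Step 5: alpha = 0.05. fail to reject H0.

tau_b = 0.6190 (C=17, D=4), p = 0.069048, fail to reject H0.


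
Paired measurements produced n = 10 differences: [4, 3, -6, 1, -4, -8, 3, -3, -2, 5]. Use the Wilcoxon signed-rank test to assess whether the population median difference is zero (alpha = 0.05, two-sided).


Step 1: Drop any zero differences (none here) and take |d_i|.
|d| = [4, 3, 6, 1, 4, 8, 3, 3, 2, 5]
Step 2: Midrank |d_i| (ties get averaged ranks).
ranks: |4|->6.5, |3|->4, |6|->9, |1|->1, |4|->6.5, |8|->10, |3|->4, |3|->4, |2|->2, |5|->8
Step 3: Attach original signs; sum ranks with positive sign and with negative sign.
W+ = 6.5 + 4 + 1 + 4 + 8 = 23.5
W- = 9 + 6.5 + 10 + 4 + 2 = 31.5
(Check: W+ + W- = 55 should equal n(n+1)/2 = 55.)
Step 4: Test statistic W = min(W+, W-) = 23.5.
Step 5: Ties in |d|, so use the tie-corrected normal approximation.
        E[W] = n(n+1)/4 = 10*11/4 = 27.5.
        Tie groups: |d|=3 (t=3), |d|=4 (t=2); sum(t^3 - t) = 30.
        Var[W] = n(n+1)(2n+1)/24 - sum(t^3-t)/48 = 2310/24 - 30/48 = 95.625.
        z = (W - E[W]) / sqrt(Var[W]) = (23.5 - 27.5) / 9.7788 = -0.4090.
        Two-sided p = 2*Phi(z) = 0.682504.
Step 6: alpha = 0.05. fail to reject H0.

W+ = 23.5, W- = 31.5, W = min = 23.5, p = 0.682504, fail to reject H0.


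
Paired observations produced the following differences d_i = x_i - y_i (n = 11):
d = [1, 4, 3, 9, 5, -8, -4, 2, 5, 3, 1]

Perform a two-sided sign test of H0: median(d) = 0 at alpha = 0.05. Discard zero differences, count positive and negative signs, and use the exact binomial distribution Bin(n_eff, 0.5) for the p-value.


Step 1: Discard zero differences. Original n = 11; n_eff = number of nonzero differences = 11.
Nonzero differences (with sign): +1, +4, +3, +9, +5, -8, -4, +2, +5, +3, +1
Step 2: Count signs: positive = 9, negative = 2.
Step 3: Under H0: P(positive) = 0.5, so the number of positives S ~ Bin(11, 0.5).
Step 4: Two-sided exact p-value = sum of Bin(11,0.5) probabilities at or below the observed probability = 0.065430.
Step 5: alpha = 0.05. fail to reject H0.

n_eff = 11, pos = 9, neg = 2, p = 0.065430, fail to reject H0.


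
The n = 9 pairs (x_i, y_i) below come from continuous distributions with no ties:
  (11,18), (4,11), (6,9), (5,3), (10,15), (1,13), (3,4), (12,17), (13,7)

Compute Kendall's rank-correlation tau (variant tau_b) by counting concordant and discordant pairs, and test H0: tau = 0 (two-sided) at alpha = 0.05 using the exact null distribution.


Step 1: Enumerate the 36 unordered pairs (i,j) with i<j and classify each by sign(x_j-x_i) * sign(y_j-y_i).
  (1,2):dx=-7,dy=-7->C; (1,3):dx=-5,dy=-9->C; (1,4):dx=-6,dy=-15->C; (1,5):dx=-1,dy=-3->C
  (1,6):dx=-10,dy=-5->C; (1,7):dx=-8,dy=-14->C; (1,8):dx=+1,dy=-1->D; (1,9):dx=+2,dy=-11->D
  (2,3):dx=+2,dy=-2->D; (2,4):dx=+1,dy=-8->D; (2,5):dx=+6,dy=+4->C; (2,6):dx=-3,dy=+2->D
  (2,7):dx=-1,dy=-7->C; (2,8):dx=+8,dy=+6->C; (2,9):dx=+9,dy=-4->D; (3,4):dx=-1,dy=-6->C
  (3,5):dx=+4,dy=+6->C; (3,6):dx=-5,dy=+4->D; (3,7):dx=-3,dy=-5->C; (3,8):dx=+6,dy=+8->C
  (3,9):dx=+7,dy=-2->D; (4,5):dx=+5,dy=+12->C; (4,6):dx=-4,dy=+10->D; (4,7):dx=-2,dy=+1->D
  (4,8):dx=+7,dy=+14->C; (4,9):dx=+8,dy=+4->C; (5,6):dx=-9,dy=-2->C; (5,7):dx=-7,dy=-11->C
  (5,8):dx=+2,dy=+2->C; (5,9):dx=+3,dy=-8->D; (6,7):dx=+2,dy=-9->D; (6,8):dx=+11,dy=+4->C
  (6,9):dx=+12,dy=-6->D; (7,8):dx=+9,dy=+13->C; (7,9):dx=+10,dy=+3->C; (8,9):dx=+1,dy=-10->D
Step 2: C = 22, D = 14, total pairs = 36.
Step 3: tau = (C - D)/(n(n-1)/2) = (22 - 14)/36 = 0.222222.
Step 4: Exact two-sided p-value (enumerate n! = 362880 permutations of y under H0): p = 0.476709.
Step 5: alpha = 0.05. fail to reject H0.

tau_b = 0.2222 (C=22, D=14), p = 0.476709, fail to reject H0.


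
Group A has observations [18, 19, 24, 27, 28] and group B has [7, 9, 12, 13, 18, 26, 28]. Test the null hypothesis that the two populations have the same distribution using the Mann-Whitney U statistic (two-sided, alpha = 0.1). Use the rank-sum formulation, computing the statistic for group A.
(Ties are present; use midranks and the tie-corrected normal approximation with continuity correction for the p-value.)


Step 1: Combine and sort all 12 observations; assign midranks.
sorted (value, group): (7,Y), (9,Y), (12,Y), (13,Y), (18,X), (18,Y), (19,X), (24,X), (26,Y), (27,X), (28,X), (28,Y)
ranks: 7->1, 9->2, 12->3, 13->4, 18->5.5, 18->5.5, 19->7, 24->8, 26->9, 27->10, 28->11.5, 28->11.5
Step 2: Rank sum for X: R1 = 5.5 + 7 + 8 + 10 + 11.5 = 42.
Step 3: U_X = R1 - n1(n1+1)/2 = 42 - 5*6/2 = 42 - 15 = 27.
       U_Y = n1*n2 - U_X = 35 - 27 = 8.
Step 4: Ties are present, so use the tie-corrected normal approximation (with continuity correction) for the p-value.
Step 5: p-value = 0.142449; compare to alpha = 0.1. fail to reject H0.

U_X = 27, p = 0.142449, fail to reject H0 at alpha = 0.1.


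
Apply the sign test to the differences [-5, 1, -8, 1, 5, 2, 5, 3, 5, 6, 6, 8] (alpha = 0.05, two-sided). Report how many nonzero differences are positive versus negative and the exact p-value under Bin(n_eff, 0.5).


Step 1: Discard zero differences. Original n = 12; n_eff = number of nonzero differences = 12.
Nonzero differences (with sign): -5, +1, -8, +1, +5, +2, +5, +3, +5, +6, +6, +8
Step 2: Count signs: positive = 10, negative = 2.
Step 3: Under H0: P(positive) = 0.5, so the number of positives S ~ Bin(12, 0.5).
Step 4: Two-sided exact p-value = sum of Bin(12,0.5) probabilities at or below the observed probability = 0.038574.
Step 5: alpha = 0.05. reject H0.

n_eff = 12, pos = 10, neg = 2, p = 0.038574, reject H0.


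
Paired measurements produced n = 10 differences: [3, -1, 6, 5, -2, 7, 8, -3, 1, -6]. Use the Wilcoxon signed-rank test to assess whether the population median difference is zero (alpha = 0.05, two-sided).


Step 1: Drop any zero differences (none here) and take |d_i|.
|d| = [3, 1, 6, 5, 2, 7, 8, 3, 1, 6]
Step 2: Midrank |d_i| (ties get averaged ranks).
ranks: |3|->4.5, |1|->1.5, |6|->7.5, |5|->6, |2|->3, |7|->9, |8|->10, |3|->4.5, |1|->1.5, |6|->7.5
Step 3: Attach original signs; sum ranks with positive sign and with negative sign.
W+ = 4.5 + 7.5 + 6 + 9 + 10 + 1.5 = 38.5
W- = 1.5 + 3 + 4.5 + 7.5 = 16.5
(Check: W+ + W- = 55 should equal n(n+1)/2 = 55.)
Step 4: Test statistic W = min(W+, W-) = 16.5.
Step 5: Ties in |d|, so use the tie-corrected normal approximation.
        E[W] = n(n+1)/4 = 10*11/4 = 27.5.
        Tie groups: |d|=1 (t=2), |d|=3 (t=2), |d|=6 (t=2); sum(t^3 - t) = 18.
        Var[W] = n(n+1)(2n+1)/24 - sum(t^3-t)/48 = 2310/24 - 18/48 = 95.875.
        z = (W - E[W]) / sqrt(Var[W]) = (16.5 - 27.5) / 9.7916 = -1.1234.
        Two-sided p = 2*Phi(z) = 0.261262.
Step 6: alpha = 0.05. fail to reject H0.

W+ = 38.5, W- = 16.5, W = min = 16.5, p = 0.261262, fail to reject H0.


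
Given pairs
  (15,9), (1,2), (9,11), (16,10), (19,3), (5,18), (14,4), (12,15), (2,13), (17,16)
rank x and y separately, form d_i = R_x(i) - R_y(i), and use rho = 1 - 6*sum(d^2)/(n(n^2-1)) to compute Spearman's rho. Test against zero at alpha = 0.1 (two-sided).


Step 1: Rank x and y separately (midranks; no ties here).
rank(x): 15->7, 1->1, 9->4, 16->8, 19->10, 5->3, 14->6, 12->5, 2->2, 17->9
rank(y): 9->4, 2->1, 11->6, 10->5, 3->2, 18->10, 4->3, 15->8, 13->7, 16->9
Step 2: d_i = R_x(i) - R_y(i); compute d_i^2.
  (7-4)^2=9, (1-1)^2=0, (4-6)^2=4, (8-5)^2=9, (10-2)^2=64, (3-10)^2=49, (6-3)^2=9, (5-8)^2=9, (2-7)^2=25, (9-9)^2=0
sum(d^2) = 178.
Step 3: rho = 1 - 6*178 / (10*(10^2 - 1)) = 1 - 1068/990 = -0.078788.
Step 4: Under H0, t = rho * sqrt((n-2)/(1-rho^2)) = -0.2235 ~ t(8).
Step 5: Two-sided p-value from the t-distribution with 8 df = 0.828717.
Step 6: alpha = 0.1. fail to reject H0.

rho = -0.0788, p = 0.828717, fail to reject H0 at alpha = 0.1.


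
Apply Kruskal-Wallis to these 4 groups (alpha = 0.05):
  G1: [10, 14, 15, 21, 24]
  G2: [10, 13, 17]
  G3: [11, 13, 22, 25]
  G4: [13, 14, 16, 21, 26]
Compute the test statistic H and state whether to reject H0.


Step 1: Combine all N = 17 observations and assign midranks.
sorted (value, group, rank): (10,G1,1.5), (10,G2,1.5), (11,G3,3), (13,G2,5), (13,G3,5), (13,G4,5), (14,G1,7.5), (14,G4,7.5), (15,G1,9), (16,G4,10), (17,G2,11), (21,G1,12.5), (21,G4,12.5), (22,G3,14), (24,G1,15), (25,G3,16), (26,G4,17)
Step 2: Sum ranks within each group.
R_1 = 45.5 (n_1 = 5)
R_2 = 17.5 (n_2 = 3)
R_3 = 38 (n_3 = 4)
R_4 = 52 (n_4 = 5)
Step 3: H = 12/(N(N+1)) * sum(R_i^2/n_i) - 3(N+1)
     = 12/(17*18) * (45.5^2/5 + 17.5^2/3 + 38^2/4 + 52^2/5) - 3*18
     = 0.039216 * 1417.93 - 54
     = 1.605229.
Step 4: Ties present; correction factor C = 1 - 42/(17^3 - 17) = 0.991422. Corrected H = 1.605229 / 0.991422 = 1.619118.
Step 5: Under H0, H ~ chi^2(3); p-value = 0.655063.
Step 6: alpha = 0.05. fail to reject H0.

H = 1.6191, df = 3, p = 0.655063, fail to reject H0.


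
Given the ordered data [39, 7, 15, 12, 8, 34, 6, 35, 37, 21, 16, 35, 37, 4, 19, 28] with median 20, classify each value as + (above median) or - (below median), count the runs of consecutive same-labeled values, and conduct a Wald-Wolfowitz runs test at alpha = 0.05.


Step 1: Compute median = 20; label A = above, B = below.
Labels in order: ABBBBABAAABAABBA  (n_A = 8, n_B = 8)
Step 2: Count runs R = 9.
Step 3: Under H0 (random ordering), E[R] = 2*n_A*n_B/(n_A+n_B) + 1 = 2*8*8/16 + 1 = 9.0000.
        Var[R] = 2*n_A*n_B*(2*n_A*n_B - n_A - n_B) / ((n_A+n_B)^2 * (n_A+n_B-1)) = 14336/3840 = 3.7333.
        SD[R] = 1.9322.
Step 4: R = E[R], so z = 0 with no continuity correction.
Step 5: Two-sided p-value via normal approximation = 2*(1 - Phi(|z|)) = 1.000000.
Step 6: alpha = 0.05. fail to reject H0.

R = 9, z = 0.0000, p = 1.000000, fail to reject H0.


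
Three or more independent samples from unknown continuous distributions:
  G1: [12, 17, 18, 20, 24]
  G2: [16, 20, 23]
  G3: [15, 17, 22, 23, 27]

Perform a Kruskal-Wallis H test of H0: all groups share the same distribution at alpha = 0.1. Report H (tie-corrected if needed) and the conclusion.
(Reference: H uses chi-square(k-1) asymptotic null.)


Step 1: Combine all N = 13 observations and assign midranks.
sorted (value, group, rank): (12,G1,1), (15,G3,2), (16,G2,3), (17,G1,4.5), (17,G3,4.5), (18,G1,6), (20,G1,7.5), (20,G2,7.5), (22,G3,9), (23,G2,10.5), (23,G3,10.5), (24,G1,12), (27,G3,13)
Step 2: Sum ranks within each group.
R_1 = 31 (n_1 = 5)
R_2 = 21 (n_2 = 3)
R_3 = 39 (n_3 = 5)
Step 3: H = 12/(N(N+1)) * sum(R_i^2/n_i) - 3(N+1)
     = 12/(13*14) * (31^2/5 + 21^2/3 + 39^2/5) - 3*14
     = 0.065934 * 643.4 - 42
     = 0.421978.
Step 4: Ties present; correction factor C = 1 - 18/(13^3 - 13) = 0.991758. Corrected H = 0.421978 / 0.991758 = 0.425485.
Step 5: Under H0, H ~ chi^2(2); p-value = 0.808364.
Step 6: alpha = 0.1. fail to reject H0.

H = 0.4255, df = 2, p = 0.808364, fail to reject H0.


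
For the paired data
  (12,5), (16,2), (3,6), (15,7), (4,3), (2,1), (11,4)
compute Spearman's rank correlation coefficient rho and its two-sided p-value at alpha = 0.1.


Step 1: Rank x and y separately (midranks; no ties here).
rank(x): 12->5, 16->7, 3->2, 15->6, 4->3, 2->1, 11->4
rank(y): 5->5, 2->2, 6->6, 7->7, 3->3, 1->1, 4->4
Step 2: d_i = R_x(i) - R_y(i); compute d_i^2.
  (5-5)^2=0, (7-2)^2=25, (2-6)^2=16, (6-7)^2=1, (3-3)^2=0, (1-1)^2=0, (4-4)^2=0
sum(d^2) = 42.
Step 3: rho = 1 - 6*42 / (7*(7^2 - 1)) = 1 - 252/336 = 0.250000.
Step 4: Under H0, t = rho * sqrt((n-2)/(1-rho^2)) = 0.5774 ~ t(5).
Step 5: Two-sided p-value from the t-distribution with 5 df = 0.588724.
Step 6: alpha = 0.1. fail to reject H0.

rho = 0.2500, p = 0.588724, fail to reject H0 at alpha = 0.1.


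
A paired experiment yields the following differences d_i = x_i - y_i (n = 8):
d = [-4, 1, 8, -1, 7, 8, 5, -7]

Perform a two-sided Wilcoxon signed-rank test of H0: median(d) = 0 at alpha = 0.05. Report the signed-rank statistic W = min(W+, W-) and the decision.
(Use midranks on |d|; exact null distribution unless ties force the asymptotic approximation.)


Step 1: Drop any zero differences (none here) and take |d_i|.
|d| = [4, 1, 8, 1, 7, 8, 5, 7]
Step 2: Midrank |d_i| (ties get averaged ranks).
ranks: |4|->3, |1|->1.5, |8|->7.5, |1|->1.5, |7|->5.5, |8|->7.5, |5|->4, |7|->5.5
Step 3: Attach original signs; sum ranks with positive sign and with negative sign.
W+ = 1.5 + 7.5 + 5.5 + 7.5 + 4 = 26
W- = 3 + 1.5 + 5.5 = 10
(Check: W+ + W- = 36 should equal n(n+1)/2 = 36.)
Step 4: Test statistic W = min(W+, W-) = 10.
Step 5: Ties in |d|, so use the tie-corrected normal approximation.
        E[W] = n(n+1)/4 = 8*9/4 = 18.
        Tie groups: |d|=1 (t=2), |d|=7 (t=2), |d|=8 (t=2); sum(t^3 - t) = 18.
        Var[W] = n(n+1)(2n+1)/24 - sum(t^3-t)/48 = 1224/24 - 18/48 = 50.625.
        z = (W - E[W]) / sqrt(Var[W]) = (10 - 18) / 7.1151 = -1.1244.
        Two-sided p = 2*Phi(z) = 0.260858.
Step 6: alpha = 0.05. fail to reject H0.

W+ = 26, W- = 10, W = min = 10, p = 0.260858, fail to reject H0.


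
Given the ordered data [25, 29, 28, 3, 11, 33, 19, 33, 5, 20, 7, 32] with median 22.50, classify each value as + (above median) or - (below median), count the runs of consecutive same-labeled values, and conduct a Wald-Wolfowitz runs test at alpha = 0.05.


Step 1: Compute median = 22.50; label A = above, B = below.
Labels in order: AAABBABABBBA  (n_A = 6, n_B = 6)
Step 2: Count runs R = 7.
Step 3: Under H0 (random ordering), E[R] = 2*n_A*n_B/(n_A+n_B) + 1 = 2*6*6/12 + 1 = 7.0000.
        Var[R] = 2*n_A*n_B*(2*n_A*n_B - n_A - n_B) / ((n_A+n_B)^2 * (n_A+n_B-1)) = 4320/1584 = 2.7273.
        SD[R] = 1.6514.
Step 4: R = E[R], so z = 0 with no continuity correction.
Step 5: Two-sided p-value via normal approximation = 2*(1 - Phi(|z|)) = 1.000000.
Step 6: alpha = 0.05. fail to reject H0.

R = 7, z = 0.0000, p = 1.000000, fail to reject H0.


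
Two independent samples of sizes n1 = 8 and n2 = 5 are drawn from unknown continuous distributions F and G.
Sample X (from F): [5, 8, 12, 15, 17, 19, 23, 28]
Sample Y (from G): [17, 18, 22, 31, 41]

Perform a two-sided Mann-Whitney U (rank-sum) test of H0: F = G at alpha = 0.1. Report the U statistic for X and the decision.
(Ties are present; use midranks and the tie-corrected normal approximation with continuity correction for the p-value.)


Step 1: Combine and sort all 13 observations; assign midranks.
sorted (value, group): (5,X), (8,X), (12,X), (15,X), (17,X), (17,Y), (18,Y), (19,X), (22,Y), (23,X), (28,X), (31,Y), (41,Y)
ranks: 5->1, 8->2, 12->3, 15->4, 17->5.5, 17->5.5, 18->7, 19->8, 22->9, 23->10, 28->11, 31->12, 41->13
Step 2: Rank sum for X: R1 = 1 + 2 + 3 + 4 + 5.5 + 8 + 10 + 11 = 44.5.
Step 3: U_X = R1 - n1(n1+1)/2 = 44.5 - 8*9/2 = 44.5 - 36 = 8.5.
       U_Y = n1*n2 - U_X = 40 - 8.5 = 31.5.
Step 4: Ties are present, so use the tie-corrected normal approximation (with continuity correction) for the p-value.
Step 5: p-value = 0.106864; compare to alpha = 0.1. fail to reject H0.

U_X = 8.5, p = 0.106864, fail to reject H0 at alpha = 0.1.


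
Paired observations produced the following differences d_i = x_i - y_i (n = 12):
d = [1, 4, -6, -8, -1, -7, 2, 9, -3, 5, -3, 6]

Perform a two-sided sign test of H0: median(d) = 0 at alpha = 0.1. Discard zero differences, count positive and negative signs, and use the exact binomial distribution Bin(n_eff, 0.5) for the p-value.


Step 1: Discard zero differences. Original n = 12; n_eff = number of nonzero differences = 12.
Nonzero differences (with sign): +1, +4, -6, -8, -1, -7, +2, +9, -3, +5, -3, +6
Step 2: Count signs: positive = 6, negative = 6.
Step 3: Under H0: P(positive) = 0.5, so the number of positives S ~ Bin(12, 0.5).
Step 4: Two-sided exact p-value = sum of Bin(12,0.5) probabilities at or below the observed probability = 1.000000.
Step 5: alpha = 0.1. fail to reject H0.

n_eff = 12, pos = 6, neg = 6, p = 1.000000, fail to reject H0.
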